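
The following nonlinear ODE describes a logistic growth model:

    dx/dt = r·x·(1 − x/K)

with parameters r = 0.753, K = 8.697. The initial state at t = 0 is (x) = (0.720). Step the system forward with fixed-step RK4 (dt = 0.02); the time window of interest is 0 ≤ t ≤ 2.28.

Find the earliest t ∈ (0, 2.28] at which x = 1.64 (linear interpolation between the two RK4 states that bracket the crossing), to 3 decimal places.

t=0.000: state=(0.720)
step 1 (dt=0.02): k1=(0.497), k2=(0.500), k3=(0.500), k4=(0.504); state += dt/6·(k1+2k2+2k3+k4)
t=0.020: state=(0.730)
t=0.040: state=(0.740)
t=0.060: state=(0.750)
continuing one RK4 step at a time; state shown every 5 steps (Δt=0.1):
t=0.100: state=(0.771)
t=0.200: state=(0.826)
t=0.300: state=(0.884)
t=0.400: state=(0.946)
t=0.500: state=(1.011)
t=0.600: state=(1.080)
t=0.700: state=(1.153)
t=0.800: state=(1.231)
t=0.900: state=(1.313)
t=1.000: state=(1.399)
t=1.100: state=(1.489)
t=1.200: state=(1.585)
t=1.240: state=(1.624)
next step: t=1.260: state=(1.644) — x has crossed 1.64
linear interpolation between t=1.240 (1.62406) and t=1.260 (1.64405) → t≈1.256

t = 1.256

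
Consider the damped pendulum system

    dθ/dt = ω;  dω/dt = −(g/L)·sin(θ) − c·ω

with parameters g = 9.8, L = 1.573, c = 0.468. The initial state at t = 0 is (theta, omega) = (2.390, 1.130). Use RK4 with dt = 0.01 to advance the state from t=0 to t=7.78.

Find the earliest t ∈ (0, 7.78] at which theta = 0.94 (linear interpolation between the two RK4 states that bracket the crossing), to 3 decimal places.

t = 1.186

t=0.000: state=(2.390, 1.130)
step 1 (dt=0.01): k1=(1.130, -4.783), k2=(1.106, -4.746), k3=(1.106, -4.746), k4=(1.083, -4.710); state += dt/6·(k1+2k2+2k3+k4)
t=0.010: state=(2.401, 1.083)
t=0.020: state=(2.412, 1.036)
t=0.030: state=(2.422, 0.990)
continuing one RK4 step at a time; state shown every 50 steps (Δt=0.5):
t=0.500: state=(2.458, -0.762)
t=1.000: state=(1.565, -2.939)
t=1.180: state=(0.962, -3.713)
next step: t=1.190: state=(0.925, -3.746) — theta has crossed 0.94
linear interpolation between t=1.180 (0.96193) and t=1.190 (0.92463) → t≈1.186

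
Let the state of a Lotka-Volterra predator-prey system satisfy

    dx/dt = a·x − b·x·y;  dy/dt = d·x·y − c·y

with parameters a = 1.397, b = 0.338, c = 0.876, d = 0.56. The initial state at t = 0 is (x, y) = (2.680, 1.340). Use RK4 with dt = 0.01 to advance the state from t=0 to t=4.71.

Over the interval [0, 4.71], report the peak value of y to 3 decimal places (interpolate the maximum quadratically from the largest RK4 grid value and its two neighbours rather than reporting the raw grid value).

max y = 10.170

t=0.000: state=(2.680, 1.340)
step 1 (dt=0.01): k1=(2.530, 0.837), k2=(2.538, 0.849), k3=(2.538, 0.849), k4=(2.546, 0.862); state += dt/6·(k1+2k2+2k3+k4)
t=0.010: state=(2.705, 1.348)
t=0.020: state=(2.731, 1.357)
t=0.030: state=(2.757, 1.366)
continuing one RK4 step at a time; state shown every 20 steps (Δt=0.2):
t=0.200: state=(3.215, 1.564)
t=0.400: state=(3.780, 1.942)
t=0.600: state=(4.300, 2.565)
t=0.800: state=(4.634, 3.559)
t=1.000: state=(4.596, 5.030)
t=1.200: state=(4.068, 6.890)
t=1.400: state=(3.170, 8.690)
t=1.600: state=(2.229, 9.858)
t=1.800: state=(1.491, 10.165)
t=2.000: state=(1.002, 9.789)
t=2.200: state=(0.700, 9.025)
t=2.400: state=(0.519, 8.102)
t=2.600: state=(0.410, 7.159)
t=2.800: state=(0.344, 6.266)
t=3.000: state=(0.306, 5.453)
t=3.200: state=(0.287, 4.731)
t=3.400: state=(0.282, 4.098)
t=3.600: state=(0.288, 3.551)
t=3.800: state=(0.305, 3.081)
t=4.000: state=(0.332, 2.679)
t=4.200: state=(0.370, 2.338)
t=4.400: state=(0.422, 2.051)
t=4.600: state=(0.490, 1.812)
t=4.710: state=(0.535, 1.698)
largest grid value and its neighbours: y(1.770)=10.16978, y(1.780)=10.17006, y(1.790)=10.16854
parabola through these three points peaks at t≈1.777 with y≈10.17017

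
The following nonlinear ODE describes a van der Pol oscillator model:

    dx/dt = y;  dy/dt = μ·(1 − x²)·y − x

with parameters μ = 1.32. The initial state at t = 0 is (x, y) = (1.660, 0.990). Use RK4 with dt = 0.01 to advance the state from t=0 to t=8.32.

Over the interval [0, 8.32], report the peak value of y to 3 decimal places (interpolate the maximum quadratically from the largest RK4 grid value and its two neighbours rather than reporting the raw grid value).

max y = 3.020

t=0.000: state=(1.660, 0.990)
step 1 (dt=0.01): k1=(0.990, -3.954), k2=(0.970, -3.934), k3=(0.970, -3.934), k4=(0.951, -3.913); state += dt/6·(k1+2k2+2k3+k4)
t=0.010: state=(1.670, 0.951)
t=0.020: state=(1.679, 0.912)
t=0.030: state=(1.688, 0.873)
continuing one RK4 step at a time; state shown every 50 steps (Δt=0.5):
t=0.500: state=(1.787, -0.228)
t=1.000: state=(1.576, -0.565)
t=1.500: state=(1.232, -0.827)
t=2.000: state=(0.707, -1.348)
t=2.500: state=(-0.241, -2.580)
t=3.000: state=(-1.619, -2.064)
t=3.500: state=(-2.008, 0.071)
t=4.000: state=(-1.848, 0.466)
t=4.500: state=(-1.574, 0.627)
t=5.000: state=(-1.207, 0.869)
t=5.500: state=(-0.655, 1.424)
t=6.000: state=(0.350, 2.712)
t=6.500: state=(1.704, 1.810)
t=7.000: state=(2.007, -0.139)
t=7.500: state=(1.831, -0.481)
t=8.000: state=(1.551, -0.641)
t=8.320: state=(1.325, -0.782)
largest grid value and its neighbours: y(6.170)=3.01775, y(6.180)=3.01971, y(6.190)=3.01927
parabola through these three points peaks at t≈6.183 with y≈3.01983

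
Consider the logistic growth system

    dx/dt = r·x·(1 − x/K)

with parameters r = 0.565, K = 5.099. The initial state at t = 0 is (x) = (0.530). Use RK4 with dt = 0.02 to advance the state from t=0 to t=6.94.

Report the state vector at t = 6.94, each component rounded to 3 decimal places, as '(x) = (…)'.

t=0.000: state=(0.530)
step 1 (dt=0.02): k1=(0.268), k2=(0.270), k3=(0.270), k4=(0.271); state += dt/6·(k1+2k2+2k3+k4)
t=0.020: state=(0.535)
t=0.040: state=(0.541)
t=0.060: state=(0.546)
continuing one RK4 step at a time; state shown every 25 steps (Δt=0.5):
t=0.500: state=(0.680)
t=1.000: state=(0.864)
t=1.500: state=(1.086)
t=2.000: state=(1.347)
t=2.500: state=(1.645)
t=3.000: state=(1.974)
t=3.500: state=(2.325)
t=4.000: state=(2.684)
t=4.500: state=(3.038)
t=5.000: state=(3.374)
t=5.500: state=(3.680)
t=6.000: state=(3.951)
t=6.500: state=(4.183)
t=6.940: state=(4.355)

(x) = (4.355)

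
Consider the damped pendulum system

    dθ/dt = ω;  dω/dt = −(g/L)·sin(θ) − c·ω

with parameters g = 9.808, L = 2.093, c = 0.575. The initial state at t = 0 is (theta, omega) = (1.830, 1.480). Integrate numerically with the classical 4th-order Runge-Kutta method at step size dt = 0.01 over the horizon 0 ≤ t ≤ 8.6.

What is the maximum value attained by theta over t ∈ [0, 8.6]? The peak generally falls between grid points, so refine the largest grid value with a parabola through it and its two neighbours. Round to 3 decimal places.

t=0.000: state=(1.830, 1.480)
step 1 (dt=0.01): k1=(1.480, -5.381), k2=(1.453, -5.356), k3=(1.453, -5.356), k4=(1.426, -5.332); state += dt/6·(k1+2k2+2k3+k4)
t=0.010: state=(1.845, 1.426)
t=0.020: state=(1.859, 1.373)
t=0.030: state=(1.872, 1.321)
continuing one RK4 step at a time; state shown every 50 steps (Δt=0.5):
t=0.500: state=(1.984, -0.737)
t=1.000: state=(1.150, -2.525)
t=1.500: state=(-0.264, -2.644)
t=2.000: state=(-1.103, -0.574)
t=2.500: state=(-0.876, 1.345)
t=3.000: state=(0.003, 1.840)
t=3.500: state=(0.658, 0.601)
t=4.000: state=(0.579, -0.823)
t=4.500: state=(0.013, -1.208)
t=5.000: state=(-0.423, -0.407)
t=5.500: state=(-0.369, 0.553)
t=6.000: state=(0.004, 0.784)
t=6.500: state=(0.280, 0.240)
t=7.000: state=(0.232, -0.385)
t=7.500: state=(-0.017, -0.505)
t=8.000: state=(-0.188, -0.131)
t=8.500: state=(-0.144, 0.269)
t=8.600: state=(-0.114, 0.313)
largest grid value and its neighbours: theta(0.310)=2.05286, theta(0.320)=2.05286, theta(0.330)=2.05245
parabola through these three points peaks at t≈0.315 with theta≈2.05291

max theta = 2.053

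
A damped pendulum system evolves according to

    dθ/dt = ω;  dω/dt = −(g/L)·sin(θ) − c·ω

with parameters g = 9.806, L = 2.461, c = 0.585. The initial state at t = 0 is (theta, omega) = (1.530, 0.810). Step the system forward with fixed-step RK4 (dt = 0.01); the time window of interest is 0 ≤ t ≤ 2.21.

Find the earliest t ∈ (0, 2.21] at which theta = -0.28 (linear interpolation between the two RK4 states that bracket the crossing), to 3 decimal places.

t=0.000: state=(1.530, 0.810)
step 1 (dt=0.01): k1=(0.810, -4.455), k2=(0.788, -4.443), k3=(0.788, -4.443), k4=(0.766, -4.430); state += dt/6·(k1+2k2+2k3+k4)
t=0.010: state=(1.538, 0.766)
t=0.020: state=(1.545, 0.721)
t=0.030: state=(1.552, 0.677)
continuing one RK4 step at a time; state shown every 10 steps (Δt=0.1):
t=0.100: state=(1.589, 0.377)
t=0.200: state=(1.606, -0.031)
t=0.300: state=(1.584, -0.416)
t=0.400: state=(1.524, -0.780)
t=0.500: state=(1.428, -1.121)
t=0.600: state=(1.300, -1.436)
t=0.700: state=(1.142, -1.717)
t=0.800: state=(0.958, -1.955)
t=0.900: state=(0.753, -2.136)
t=1.000: state=(0.534, -2.246)
t=1.100: state=(0.307, -2.276)
t=1.200: state=(0.081, -2.221)
t=1.300: state=(-0.135, -2.083)
t=1.370: state=(-0.276, -1.944)
next step: t=1.380: state=(-0.295, -1.921) — theta has crossed -0.28
linear interpolation between t=1.370 (-0.27581) and t=1.380 (-0.29514) → t≈1.372

t = 1.372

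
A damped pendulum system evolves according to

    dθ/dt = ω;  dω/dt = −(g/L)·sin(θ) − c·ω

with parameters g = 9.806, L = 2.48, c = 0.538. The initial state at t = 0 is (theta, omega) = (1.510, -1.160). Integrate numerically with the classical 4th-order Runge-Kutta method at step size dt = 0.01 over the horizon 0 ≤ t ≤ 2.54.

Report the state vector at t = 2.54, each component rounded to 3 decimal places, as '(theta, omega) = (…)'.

t=0.000: state=(1.510, -1.160)
step 1 (dt=0.01): k1=(-1.160, -3.323), k2=(-1.177, -3.312), k3=(-1.177, -3.312), k4=(-1.193, -3.302); state += dt/6·(k1+2k2+2k3+k4)
t=0.010: state=(1.498, -1.193)
t=0.020: state=(1.486, -1.226)
t=0.030: state=(1.474, -1.259)
continuing one RK4 step at a time; state shown every 10 steps (Δt=0.1):
t=0.100: state=(1.378, -1.481)
t=0.200: state=(1.215, -1.774)
t=0.300: state=(1.024, -2.027)
t=0.400: state=(0.811, -2.226)
t=0.500: state=(0.581, -2.356)
t=0.600: state=(0.343, -2.403)
t=0.700: state=(0.104, -2.362)
t=0.800: state=(-0.127, -2.233)
t=0.900: state=(-0.340, -2.026)
t=1.000: state=(-0.530, -1.757)
t=1.100: state=(-0.690, -1.444)
t=1.200: state=(-0.818, -1.104)
t=1.300: state=(-0.911, -0.752)
t=1.400: state=(-0.968, -0.402)
t=1.500: state=(-0.991, -0.060)
t=1.600: state=(-0.981, 0.264)
t=1.700: state=(-0.939, 0.566)
t=1.800: state=(-0.869, 0.840)
t=1.900: state=(-0.772, 1.077)
t=2.000: state=(-0.654, 1.273)
t=2.100: state=(-0.519, 1.420)
t=2.200: state=(-0.372, 1.511)
t=2.300: state=(-0.219, 1.544)
t=2.400: state=(-0.066, 1.517)
t=2.500: state=(0.082, 1.434)
t=2.540: state=(0.139, 1.386)

(theta, omega) = (0.139, 1.386)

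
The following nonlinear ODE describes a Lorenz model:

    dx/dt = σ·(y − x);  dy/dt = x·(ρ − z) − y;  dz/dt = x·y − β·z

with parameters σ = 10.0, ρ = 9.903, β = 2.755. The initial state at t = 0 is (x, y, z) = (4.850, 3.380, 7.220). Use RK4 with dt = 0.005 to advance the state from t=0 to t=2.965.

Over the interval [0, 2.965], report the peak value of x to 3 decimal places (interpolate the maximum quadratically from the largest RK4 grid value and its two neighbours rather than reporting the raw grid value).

t=0.000: state=(4.850, 3.380, 7.220)
step 1 (dt=0.005): k1=(-14.700, 9.633, -3.498), k2=(-14.092, 9.552, -3.482), k3=(-14.109, 9.556, -3.478), k4=(-13.517, 9.479, -3.460); state += dt/6·(k1+2k2+2k3+k4)
t=0.005: state=(4.779, 3.428, 7.203)
t=0.010: state=(4.715, 3.475, 7.185)
t=0.015: state=(4.655, 3.521, 7.168)
continuing one RK4 step at a time; state shown every 20 steps (Δt=0.1):
t=0.100: state=(4.247, 4.250, 6.962)
t=0.200: state=(4.549, 5.059, 7.071)
t=0.300: state=(5.139, 5.756, 7.677)
t=0.400: state=(5.682, 6.103, 8.672)
t=0.500: state=(5.906, 5.911, 9.667)
t=0.600: state=(5.697, 5.301, 10.201)
t=0.700: state=(5.197, 4.642, 10.102)
t=0.800: state=(4.676, 4.223, 9.560)
t=0.900: state=(4.334, 4.113, 8.879)
t=1.000: state=(4.238, 4.263, 8.296)
t=1.100: state=(4.369, 4.594, 7.958)
t=1.200: state=(4.662, 5.007, 7.938)
t=1.300: state=(5.022, 5.377, 8.236)
t=1.400: state=(5.328, 5.564, 8.747)
t=1.500: state=(5.463, 5.488, 9.266)
t=1.600: state=(5.381, 5.201, 9.578)
t=1.700: state=(5.139, 4.856, 9.581)
t=1.800: state=(4.858, 4.600, 9.329)
t=1.900: state=(4.651, 4.504, 8.962)
t=2.000: state=(4.573, 4.566, 8.622)
t=2.100: state=(4.629, 4.743, 8.413)
t=2.200: state=(4.785, 4.972, 8.387)
t=2.300: state=(4.981, 5.174, 8.539)
t=2.400: state=(5.147, 5.276, 8.805)
t=2.500: state=(5.225, 5.246, 9.079)
t=2.600: state=(5.191, 5.106, 9.254)
t=2.700: state=(5.071, 4.926, 9.274)
t=2.800: state=(4.922, 4.780, 9.155)
t=2.900: state=(4.803, 4.715, 8.961)
t=2.965: state=(4.761, 4.721, 8.833)
largest grid value and its neighbours: x(0.495)=5.90498, x(0.500)=5.90582, x(0.505)=5.90552
parabola through these three points peaks at t≈0.501 with x≈5.90585

max x = 5.906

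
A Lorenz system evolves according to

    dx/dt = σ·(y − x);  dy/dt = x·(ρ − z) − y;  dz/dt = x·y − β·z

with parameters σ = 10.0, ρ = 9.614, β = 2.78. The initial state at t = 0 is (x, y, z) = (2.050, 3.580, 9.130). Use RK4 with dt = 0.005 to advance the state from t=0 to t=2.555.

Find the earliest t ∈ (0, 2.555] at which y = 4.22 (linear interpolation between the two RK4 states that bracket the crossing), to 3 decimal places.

t = 0.245

t=0.000: state=(2.050, 3.580, 9.130)
step 1 (dt=0.005): k1=(15.300, -2.588, -18.042), k2=(14.853, -2.469, -17.794), k3=(14.867, -2.471, -17.799), k4=(14.433, -2.350, -17.555); state += dt/6·(k1+2k2+2k3+k4)
t=0.005: state=(2.124, 3.568, 9.041)
t=0.010: state=(2.194, 3.557, 8.954)
t=0.015: state=(2.261, 3.547, 8.870)
continuing one RK4 step at a time; state shown every 20 steps (Δt=0.1):
t=0.100: state=(2.986, 3.561, 7.721)
t=0.200: state=(3.476, 3.951, 6.908)
t=0.240: state=(3.673, 4.189, 6.732)
next step: t=0.245: state=(3.699, 4.221, 6.716) — y has crossed 4.22
linear interpolation between t=0.240 (4.18876) and t=0.245 (4.22100) → t≈0.245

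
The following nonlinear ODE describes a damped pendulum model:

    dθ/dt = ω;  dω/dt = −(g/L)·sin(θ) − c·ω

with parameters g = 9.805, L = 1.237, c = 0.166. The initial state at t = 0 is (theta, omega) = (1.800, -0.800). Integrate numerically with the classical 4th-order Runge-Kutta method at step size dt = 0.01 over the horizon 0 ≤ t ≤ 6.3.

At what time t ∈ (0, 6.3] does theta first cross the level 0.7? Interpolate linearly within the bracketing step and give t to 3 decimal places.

t = 0.448

t=0.000: state=(1.800, -0.800)
step 1 (dt=0.01): k1=(-0.800, -7.586), k2=(-0.838, -7.587), k3=(-0.838, -7.588), k4=(-0.876, -7.589); state += dt/6·(k1+2k2+2k3+k4)
t=0.010: state=(1.792, -0.876)
t=0.020: state=(1.782, -0.952)
t=0.030: state=(1.773, -1.028)
continuing one RK4 step at a time; state shown every 25 steps (Δt=0.25):
t=0.250: state=(1.363, -2.690)
t=0.440: state=(0.730, -3.881)
next step: t=0.450: state=(0.691, -3.927) — theta has crossed 0.7
linear interpolation between t=0.440 (0.73039) and t=0.450 (0.69135) → t≈0.448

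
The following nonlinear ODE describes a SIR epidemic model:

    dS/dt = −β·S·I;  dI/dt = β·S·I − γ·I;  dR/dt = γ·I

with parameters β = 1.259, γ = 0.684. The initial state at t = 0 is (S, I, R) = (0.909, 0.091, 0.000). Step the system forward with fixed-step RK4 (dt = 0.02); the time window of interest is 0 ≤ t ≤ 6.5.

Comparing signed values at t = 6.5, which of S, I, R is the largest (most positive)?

largest component: R

t=0.000: state=(0.909, 0.091, 0.000)
step 1 (dt=0.02): k1=(-0.104, 0.042, 0.062), k2=(-0.105, 0.042, 0.063), k3=(-0.105, 0.042, 0.063), k4=(-0.105, 0.042, 0.063); state += dt/6·(k1+2k2+2k3+k4)
t=0.020: state=(0.907, 0.092, 0.001)
t=0.040: state=(0.905, 0.093, 0.003)
t=0.060: state=(0.903, 0.094, 0.004)
continuing one RK4 step at a time; state shown every 25 steps (Δt=0.5):
t=0.500: state=(0.853, 0.113, 0.035)
t=1.000: state=(0.789, 0.134, 0.077)
t=1.500: state=(0.721, 0.153, 0.126)
t=2.000: state=(0.651, 0.168, 0.181)
t=2.500: state=(0.584, 0.176, 0.240)
t=3.000: state=(0.523, 0.177, 0.301)
t=3.500: state=(0.468, 0.171, 0.360)
t=4.000: state=(0.422, 0.161, 0.417)
t=4.500: state=(0.383, 0.147, 0.470)
t=5.000: state=(0.350, 0.132, 0.518)
t=5.500: state=(0.324, 0.116, 0.560)
t=6.000: state=(0.303, 0.100, 0.597)
t=6.500: state=(0.286, 0.086, 0.629)
compare at T: S=0.286, I=0.086, R=0.629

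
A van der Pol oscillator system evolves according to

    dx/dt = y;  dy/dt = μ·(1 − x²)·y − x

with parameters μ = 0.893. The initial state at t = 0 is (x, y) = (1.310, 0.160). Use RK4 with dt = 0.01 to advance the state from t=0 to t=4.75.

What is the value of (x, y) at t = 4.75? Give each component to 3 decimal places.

t=0.000: state=(1.310, 0.160)
step 1 (dt=0.01): k1=(0.160, -1.412), k2=(0.153, -1.409), k3=(0.153, -1.409), k4=(0.146, -1.405); state += dt/6·(k1+2k2+2k3+k4)
t=0.010: state=(1.312, 0.146)
t=0.020: state=(1.313, 0.132)
t=0.030: state=(1.314, 0.118)
continuing one RK4 step at a time; state shown every 20 steps (Δt=0.2):
t=0.200: state=(1.315, -0.106)
t=0.400: state=(1.270, -0.339)
t=0.600: state=(1.181, -0.545)
t=0.800: state=(1.053, -0.740)
t=1.000: state=(0.884, -0.944)
t=1.200: state=(0.673, -1.174)
t=1.400: state=(0.412, -1.446)
t=1.600: state=(0.092, -1.763)
t=1.800: state=(-0.293, -2.080)
t=2.000: state=(-0.731, -2.261)
t=2.200: state=(-1.174, -2.099)
t=2.400: state=(-1.544, -1.542)
t=2.600: state=(-1.781, -0.833)
t=2.800: state=(-1.886, -0.244)
t=3.000: state=(-1.892, 0.150)
t=3.200: state=(-1.835, 0.398)
t=3.400: state=(-1.738, 0.566)
t=3.600: state=(-1.611, 0.697)
t=3.800: state=(-1.460, 0.820)
t=4.000: state=(-1.283, 0.955)
t=4.200: state=(-1.076, 1.119)
t=4.400: state=(-0.832, 1.329)
t=4.600: state=(-0.540, 1.603)
t=4.750: state=(-0.281, 1.856)

(x, y) = (-0.281, 1.856)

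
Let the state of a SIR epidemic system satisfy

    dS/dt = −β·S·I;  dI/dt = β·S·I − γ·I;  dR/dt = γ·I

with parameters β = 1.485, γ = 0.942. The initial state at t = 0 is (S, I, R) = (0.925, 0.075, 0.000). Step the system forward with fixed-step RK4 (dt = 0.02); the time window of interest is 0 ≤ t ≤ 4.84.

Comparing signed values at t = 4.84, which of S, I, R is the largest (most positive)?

t=0.000: state=(0.925, 0.075, 0.000)
step 1 (dt=0.02): k1=(-0.103, 0.032, 0.071), k2=(-0.103, 0.032, 0.071), k3=(-0.103, 0.032, 0.071), k4=(-0.104, 0.032, 0.071); state += dt/6·(k1+2k2+2k3+k4)
t=0.020: state=(0.923, 0.076, 0.001)
t=0.040: state=(0.921, 0.076, 0.003)
t=0.060: state=(0.919, 0.077, 0.004)
continuing one RK4 step at a time; state shown every 10 steps (Δt=0.2):
t=0.200: state=(0.904, 0.082, 0.015)
t=0.400: state=(0.881, 0.088, 0.031)
t=0.600: state=(0.858, 0.094, 0.048)
t=0.800: state=(0.833, 0.100, 0.066)
t=1.000: state=(0.808, 0.106, 0.086)
t=1.200: state=(0.782, 0.111, 0.106)
t=1.400: state=(0.756, 0.116, 0.128)
t=1.600: state=(0.730, 0.120, 0.150)
t=1.800: state=(0.704, 0.123, 0.173)
t=2.000: state=(0.679, 0.125, 0.196)
t=2.200: state=(0.654, 0.126, 0.220)
t=2.400: state=(0.630, 0.126, 0.244)
t=2.600: state=(0.607, 0.126, 0.267)
t=2.800: state=(0.585, 0.124, 0.291)
t=3.000: state=(0.564, 0.122, 0.314)
t=3.200: state=(0.544, 0.119, 0.337)
t=3.400: state=(0.525, 0.116, 0.359)
t=3.600: state=(0.508, 0.112, 0.380)
t=3.800: state=(0.492, 0.107, 0.401)
t=4.000: state=(0.476, 0.103, 0.421)
t=4.200: state=(0.462, 0.098, 0.440)
t=4.400: state=(0.450, 0.093, 0.458)
t=4.600: state=(0.438, 0.088, 0.475)
t=4.800: state=(0.427, 0.083, 0.491)
t=4.840: state=(0.425, 0.082, 0.494)
compare at T: S=0.425, I=0.082, R=0.494

largest component: R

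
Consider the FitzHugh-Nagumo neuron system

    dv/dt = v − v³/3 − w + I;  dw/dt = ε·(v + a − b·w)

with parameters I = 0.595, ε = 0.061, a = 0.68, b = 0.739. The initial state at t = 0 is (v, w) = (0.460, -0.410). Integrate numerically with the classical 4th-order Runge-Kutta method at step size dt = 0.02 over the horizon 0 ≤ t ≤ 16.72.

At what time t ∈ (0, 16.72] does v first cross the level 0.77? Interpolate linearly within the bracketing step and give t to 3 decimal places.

t = 0.203

t=0.000: state=(0.460, -0.410)
step 1 (dt=0.02): k1=(1.433, 0.088), k2=(1.443, 0.089), k3=(1.443, 0.089), k4=(1.453, 0.090); state += dt/6·(k1+2k2+2k3+k4)
t=0.020: state=(0.489, -0.408)
t=0.040: state=(0.518, -0.406)
t=0.060: state=(0.548, -0.405)
t=0.200: state=(0.765, -0.391)
next step: t=0.220: state=(0.797, -0.389) — v has crossed 0.77
linear interpolation between t=0.200 (0.76500) and t=0.220 (0.79714) → t≈0.203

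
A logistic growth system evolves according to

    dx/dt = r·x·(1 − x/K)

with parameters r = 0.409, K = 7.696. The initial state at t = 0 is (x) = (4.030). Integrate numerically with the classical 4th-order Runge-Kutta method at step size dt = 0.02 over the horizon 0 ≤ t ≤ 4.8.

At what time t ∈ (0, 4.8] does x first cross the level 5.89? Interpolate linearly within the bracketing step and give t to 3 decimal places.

t=0.000: state=(4.030)
step 1 (dt=0.02): k1=(0.785), k2=(0.785), k3=(0.785), k4=(0.785); state += dt/6·(k1+2k2+2k3+k4)
t=0.020: state=(4.046)
t=0.040: state=(4.061)
t=0.060: state=(4.077)
continuing one RK4 step at a time; state shown every 10 steps (Δt=0.2):
t=0.200: state=(4.187)
t=0.400: state=(4.342)
t=0.600: state=(4.496)
t=0.800: state=(4.648)
t=1.000: state=(4.797)
t=1.200: state=(4.943)
t=1.400: state=(5.086)
t=1.600: state=(5.225)
t=1.800: state=(5.361)
t=2.000: state=(5.491)
t=2.200: state=(5.618)
t=2.400: state=(5.740)
t=2.600: state=(5.857)
t=2.640: state=(5.879)
next step: t=2.660: state=(5.891) — x has crossed 5.89
linear interpolation between t=2.640 (5.87931) and t=2.660 (5.89064) → t≈2.659

t = 2.659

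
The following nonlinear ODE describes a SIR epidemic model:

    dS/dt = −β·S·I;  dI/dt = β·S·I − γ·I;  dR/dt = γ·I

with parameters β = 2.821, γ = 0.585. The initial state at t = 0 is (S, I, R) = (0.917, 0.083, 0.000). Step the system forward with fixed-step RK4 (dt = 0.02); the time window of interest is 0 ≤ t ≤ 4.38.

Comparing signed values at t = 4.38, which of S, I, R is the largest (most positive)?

t=0.000: state=(0.917, 0.083, 0.000)
step 1 (dt=0.02): k1=(-0.215, 0.166, 0.049), k2=(-0.218, 0.169, 0.050), k3=(-0.219, 0.169, 0.050), k4=(-0.222, 0.172, 0.051); state += dt/6·(k1+2k2+2k3+k4)
t=0.020: state=(0.913, 0.086, 0.001)
t=0.040: state=(0.908, 0.090, 0.002)
t=0.060: state=(0.903, 0.093, 0.003)
continuing one RK4 step at a time; state shown every 10 steps (Δt=0.2):
t=0.200: state=(0.866, 0.122, 0.012)
t=0.400: state=(0.797, 0.174, 0.029)
t=0.600: state=(0.710, 0.237, 0.053)
t=0.800: state=(0.609, 0.306, 0.085)
t=1.000: state=(0.503, 0.372, 0.125)
t=1.200: state=(0.401, 0.427, 0.171)
t=1.400: state=(0.312, 0.465, 0.224)
t=1.600: state=(0.238, 0.482, 0.279)
t=1.800: state=(0.181, 0.483, 0.336)
t=2.000: state=(0.139, 0.470, 0.392)
t=2.200: state=(0.107, 0.447, 0.446)
t=2.400: state=(0.084, 0.420, 0.496)
t=2.600: state=(0.067, 0.390, 0.544)
t=2.800: state=(0.054, 0.359, 0.587)
t=3.000: state=(0.044, 0.328, 0.628)
t=3.200: state=(0.037, 0.299, 0.664)
t=3.400: state=(0.032, 0.271, 0.698)
t=3.600: state=(0.027, 0.245, 0.728)
t=3.800: state=(0.024, 0.221, 0.755)
t=4.000: state=(0.021, 0.199, 0.779)
t=4.200: state=(0.019, 0.179, 0.802)
t=4.380: state=(0.018, 0.163, 0.820)
compare at T: S=0.018, I=0.163, R=0.820

largest component: R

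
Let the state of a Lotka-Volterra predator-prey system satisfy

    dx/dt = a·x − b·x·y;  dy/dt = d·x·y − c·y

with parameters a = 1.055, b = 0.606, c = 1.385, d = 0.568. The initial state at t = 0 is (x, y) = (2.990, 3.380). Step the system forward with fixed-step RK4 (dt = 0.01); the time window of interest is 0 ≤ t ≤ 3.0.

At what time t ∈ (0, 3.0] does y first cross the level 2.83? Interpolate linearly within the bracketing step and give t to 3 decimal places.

t=0.000: state=(2.990, 3.380)
step 1 (dt=0.01): k1=(-2.970, 1.059), k2=(-2.965, 1.032), k3=(-2.964, 1.032), k4=(-2.959, 1.005); state += dt/6·(k1+2k2+2k3+k4)
t=0.010: state=(2.960, 3.390)
t=0.020: state=(2.931, 3.400)
t=0.030: state=(2.901, 3.409)
continuing one RK4 step at a time; state shown every 10 steps (Δt=0.1):
t=0.100: state=(2.700, 3.459)
t=0.200: state=(2.431, 3.483)
t=0.300: state=(2.188, 3.457)
t=0.400: state=(1.976, 3.388)
t=0.500: state=(1.794, 3.282)
t=0.600: state=(1.640, 3.150)
t=0.700: state=(1.513, 2.999)
t=0.800: state=(1.408, 2.837)
next step: t=0.810: state=(1.399, 2.820) — y has crossed 2.83
linear interpolation between t=0.800 (2.83695) and t=0.810 (2.82032) → t≈0.804

t = 0.804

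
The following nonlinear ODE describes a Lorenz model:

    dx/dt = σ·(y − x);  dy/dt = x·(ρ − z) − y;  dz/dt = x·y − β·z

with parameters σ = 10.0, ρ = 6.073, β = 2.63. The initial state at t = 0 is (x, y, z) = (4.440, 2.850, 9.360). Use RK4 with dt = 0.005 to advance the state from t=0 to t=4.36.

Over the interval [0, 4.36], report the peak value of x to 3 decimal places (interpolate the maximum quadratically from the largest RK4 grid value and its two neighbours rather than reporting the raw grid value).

max x = 4.852

t=0.000: state=(4.440, 2.850, 9.360)
step 1 (dt=0.005): k1=(-15.900, -17.444, -11.963), k2=(-15.939, -17.138, -12.189), k3=(-15.930, -17.136, -12.185), k4=(-15.960, -16.831, -12.403); state += dt/6·(k1+2k2+2k3+k4)
t=0.005: state=(4.360, 2.764, 9.299)
t=0.010: state=(4.280, 2.682, 9.236)
t=0.015: state=(4.201, 2.602, 9.171)
continuing one RK4 step at a time; state shown every 40 steps (Δt=0.2):
t=0.200: state=(1.962, 1.261, 6.367)
t=0.400: state=(1.331, 1.286, 4.050)
t=0.600: state=(1.534, 1.759, 2.724)
t=0.800: state=(2.214, 2.671, 2.260)
t=1.000: state=(3.345, 3.993, 2.821)
t=1.200: state=(4.546, 4.994, 4.581)
t=1.400: state=(4.761, 4.509, 6.321)
t=1.600: state=(3.875, 3.373, 6.346)
t=1.800: state=(3.110, 2.879, 5.369)
t=2.000: state=(2.944, 2.992, 4.516)
t=2.200: state=(3.223, 3.433, 4.205)
t=2.400: state=(3.688, 3.916, 4.490)
t=2.600: state=(4.018, 4.097, 5.107)
t=2.800: state=(3.980, 3.876, 5.525)
t=3.000: state=(3.699, 3.550, 5.468)
t=3.200: state=(3.469, 3.400, 5.142)
t=3.400: state=(3.433, 3.461, 4.864)
t=3.600: state=(3.551, 3.631, 4.801)
t=3.800: state=(3.706, 3.771, 4.939)
t=4.000: state=(3.781, 3.788, 5.134)
t=4.200: state=(3.742, 3.701, 5.229)
t=4.360: state=(3.667, 3.620, 5.201)
largest grid value and its neighbours: x(1.325)=4.85180, x(1.330)=4.85217, x(1.335)=4.85158
parabola through these three points peaks at t≈1.329 with x≈4.85217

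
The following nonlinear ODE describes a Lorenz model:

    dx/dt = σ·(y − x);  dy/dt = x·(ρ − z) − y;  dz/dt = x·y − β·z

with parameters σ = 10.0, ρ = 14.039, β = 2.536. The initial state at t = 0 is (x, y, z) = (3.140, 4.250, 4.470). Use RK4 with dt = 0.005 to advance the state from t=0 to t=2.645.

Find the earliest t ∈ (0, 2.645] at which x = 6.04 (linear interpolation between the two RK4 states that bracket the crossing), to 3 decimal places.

t=0.000: state=(3.140, 4.250, 4.470)
step 1 (dt=0.005): k1=(11.100, 25.797, 2.009), k2=(11.467, 25.982, 2.319), k3=(11.463, 25.988, 2.322), k4=(11.826, 26.178, 2.639); state += dt/6·(k1+2k2+2k3+k4)
t=0.005: state=(3.197, 4.380, 4.482)
t=0.010: state=(3.258, 4.512, 4.496)
t=0.015: state=(3.323, 4.646, 4.515)
continuing one RK4 step at a time; state shown every 20 steps (Δt=0.1):
t=0.100: state=(4.907, 7.275, 5.518)
t=0.140: state=(5.934, 8.683, 6.636)
next step: t=0.145: state=(6.073, 8.859, 6.814) — x has crossed 6.04
linear interpolation between t=0.140 (5.93443) and t=0.145 (6.07282) → t≈0.144

t = 0.144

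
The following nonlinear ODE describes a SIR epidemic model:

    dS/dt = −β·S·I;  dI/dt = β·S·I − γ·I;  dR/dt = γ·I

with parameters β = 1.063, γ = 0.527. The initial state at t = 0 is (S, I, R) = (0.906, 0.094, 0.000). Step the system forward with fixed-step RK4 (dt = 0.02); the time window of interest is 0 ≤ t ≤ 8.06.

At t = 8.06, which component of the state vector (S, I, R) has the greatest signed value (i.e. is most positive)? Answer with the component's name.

largest component: R

t=0.000: state=(0.906, 0.094, 0.000)
step 1 (dt=0.02): k1=(-0.091, 0.041, 0.050), k2=(-0.091, 0.041, 0.050), k3=(-0.091, 0.041, 0.050), k4=(-0.091, 0.041, 0.050); state += dt/6·(k1+2k2+2k3+k4)
t=0.020: state=(0.904, 0.095, 0.001)
t=0.040: state=(0.902, 0.096, 0.002)
t=0.060: state=(0.901, 0.096, 0.003)
continuing one RK4 step at a time; state shown every 25 steps (Δt=0.5):
t=0.500: state=(0.857, 0.115, 0.028)
t=1.000: state=(0.801, 0.138, 0.061)
t=1.500: state=(0.740, 0.160, 0.100)
t=2.000: state=(0.677, 0.179, 0.145)
t=2.500: state=(0.613, 0.193, 0.194)
t=3.000: state=(0.551, 0.202, 0.246)
t=3.500: state=(0.495, 0.205, 0.300)
t=4.000: state=(0.444, 0.202, 0.354)
t=4.500: state=(0.399, 0.194, 0.406)
t=5.000: state=(0.361, 0.183, 0.456)
t=5.500: state=(0.329, 0.169, 0.502)
t=6.000: state=(0.302, 0.153, 0.545)
t=6.500: state=(0.279, 0.137, 0.583)
t=7.000: state=(0.261, 0.122, 0.617)
t=7.500: state=(0.245, 0.107, 0.647)
t=8.000: state=(0.233, 0.093, 0.674)
t=8.060: state=(0.231, 0.092, 0.677)
compare at T: S=0.231, I=0.092, R=0.677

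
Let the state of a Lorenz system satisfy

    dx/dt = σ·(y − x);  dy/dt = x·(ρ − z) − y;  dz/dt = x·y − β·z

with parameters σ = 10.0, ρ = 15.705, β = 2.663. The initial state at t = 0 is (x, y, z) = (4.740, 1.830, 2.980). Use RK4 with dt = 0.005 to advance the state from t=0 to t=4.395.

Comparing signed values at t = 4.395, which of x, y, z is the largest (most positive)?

t=0.000: state=(4.740, 1.830, 2.980)
step 1 (dt=0.005): k1=(-29.100, 58.486, 0.738), k2=(-26.910, 57.406, 1.283), k3=(-26.992, 57.472, 1.277), k4=(-24.877, 56.452, 1.798); state += dt/6·(k1+2k2+2k3+k4)
t=0.005: state=(4.605, 2.117, 2.986)
t=0.010: state=(4.491, 2.395, 2.998)
t=0.015: state=(4.395, 2.664, 3.014)
continuing one RK4 step at a time; state shown every 40 steps (Δt=0.2):
t=0.200: state=(7.916, 11.869, 8.364)
t=0.400: state=(9.933, 5.746, 23.144)
t=0.600: state=(2.021, 0.091, 15.123)
t=0.800: state=(0.682, 0.711, 8.930)
t=1.000: state=(1.383, 2.102, 5.453)
t=1.200: state=(4.321, 6.847, 5.143)
t=1.400: state=(10.702, 12.601, 16.930)
t=1.600: state=(5.731, 1.614, 19.717)
t=1.800: state=(1.490, 0.965, 11.967)
t=2.000: state=(1.792, 2.483, 7.411)
t=2.200: state=(4.640, 7.009, 6.685)
t=2.400: state=(10.135, 11.576, 16.845)
t=2.600: state=(5.937, 2.439, 19.173)
t=2.800: state=(2.227, 1.819, 12.153)
t=3.000: state=(2.988, 4.075, 8.220)
t=3.200: state=(6.791, 9.403, 10.120)
t=3.400: state=(9.346, 7.880, 19.726)
t=3.600: state=(4.302, 2.398, 16.142)
t=3.800: state=(3.022, 3.378, 10.813)
t=4.000: state=(5.227, 7.055, 9.630)
t=4.200: state=(8.877, 9.666, 16.262)
t=4.395: state=(6.439, 4.151, 18.109)
compare at T: x=6.439, y=4.151, z=18.109

largest component: z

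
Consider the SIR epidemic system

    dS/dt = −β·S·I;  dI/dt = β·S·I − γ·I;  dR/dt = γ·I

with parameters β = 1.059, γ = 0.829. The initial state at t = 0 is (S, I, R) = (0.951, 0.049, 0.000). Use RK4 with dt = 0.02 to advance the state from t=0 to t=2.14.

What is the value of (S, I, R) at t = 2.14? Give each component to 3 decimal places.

(S, I, R) = (0.836, 0.063, 0.101)

t=0.000: state=(0.951, 0.049, 0.000)
step 1 (dt=0.02): k1=(-0.049, 0.009, 0.041), k2=(-0.049, 0.009, 0.041), k3=(-0.049, 0.009, 0.041), k4=(-0.049, 0.009, 0.041); state += dt/6·(k1+2k2+2k3+k4)
t=0.020: state=(0.950, 0.049, 0.001)
t=0.040: state=(0.949, 0.049, 0.002)
t=0.060: state=(0.948, 0.050, 0.002)
continuing one RK4 step at a time; state shown every 5 steps (Δt=0.1):
t=0.100: state=(0.946, 0.050, 0.004)
t=0.200: state=(0.941, 0.051, 0.008)
t=0.300: state=(0.936, 0.052, 0.013)
t=0.400: state=(0.931, 0.052, 0.017)
t=0.500: state=(0.926, 0.053, 0.021)
t=0.600: state=(0.920, 0.054, 0.026)
t=0.700: state=(0.915, 0.055, 0.030)
t=0.800: state=(0.910, 0.056, 0.035)
t=0.900: state=(0.904, 0.056, 0.039)
t=1.000: state=(0.899, 0.057, 0.044)
t=1.100: state=(0.894, 0.058, 0.049)
t=1.200: state=(0.888, 0.058, 0.054)
t=1.300: state=(0.883, 0.059, 0.058)
t=1.400: state=(0.877, 0.060, 0.063)
t=1.500: state=(0.871, 0.060, 0.068)
t=1.600: state=(0.866, 0.061, 0.073)
t=1.700: state=(0.860, 0.061, 0.078)
t=1.800: state=(0.855, 0.062, 0.084)
t=1.900: state=(0.849, 0.062, 0.089)
t=2.000: state=(0.844, 0.063, 0.094)
t=2.100: state=(0.838, 0.063, 0.099)
t=2.140: state=(0.836, 0.063, 0.101)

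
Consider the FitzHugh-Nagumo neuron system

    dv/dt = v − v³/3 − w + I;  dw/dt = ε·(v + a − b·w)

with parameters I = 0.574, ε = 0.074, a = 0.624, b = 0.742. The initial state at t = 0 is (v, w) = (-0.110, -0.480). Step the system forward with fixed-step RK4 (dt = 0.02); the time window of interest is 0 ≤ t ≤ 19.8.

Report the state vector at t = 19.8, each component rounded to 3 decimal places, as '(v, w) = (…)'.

(v, w) = (-1.928, 1.227)

t=0.000: state=(-0.110, -0.480)
step 1 (dt=0.02): k1=(0.944, 0.064), k2=(0.953, 0.065), k3=(0.953, 0.065), k4=(0.962, 0.066); state += dt/6·(k1+2k2+2k3+k4)
t=0.020: state=(-0.091, -0.479)
t=0.040: state=(-0.072, -0.477)
t=0.060: state=(-0.052, -0.476)
continuing one RK4 step at a time; state shown every 50 steps (Δt=1):
t=1.000: state=(1.281, -0.371)
t=2.000: state=(1.993, -0.179)
t=3.000: state=(1.981, 0.019)
t=4.000: state=(1.919, 0.204)
t=5.000: state=(1.853, 0.373)
t=6.000: state=(1.786, 0.529)
t=7.000: state=(1.717, 0.672)
t=8.000: state=(1.647, 0.802)
t=9.000: state=(1.575, 0.920)
t=10.000: state=(1.500, 1.027)
t=11.000: state=(1.420, 1.122)
t=12.000: state=(1.334, 1.206)
t=13.000: state=(1.240, 1.279)
t=14.000: state=(1.131, 1.341)
t=15.000: state=(0.998, 1.391)
t=16.000: state=(0.818, 1.428)
t=17.000: state=(0.528, 1.446)
t=18.000: state=(-0.090, 1.432)
t=19.000: state=(-1.395, 1.349)
t=19.800: state=(-1.928, 1.227)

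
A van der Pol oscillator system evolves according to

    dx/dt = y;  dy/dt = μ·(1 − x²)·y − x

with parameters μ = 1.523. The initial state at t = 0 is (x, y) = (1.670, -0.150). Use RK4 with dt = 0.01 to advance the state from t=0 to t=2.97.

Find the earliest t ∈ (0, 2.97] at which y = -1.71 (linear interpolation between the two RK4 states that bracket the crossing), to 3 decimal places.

t=0.000: state=(1.670, -0.150)
step 1 (dt=0.01): k1=(-0.150, -1.261), k2=(-0.156, -1.244), k3=(-0.156, -1.244), k4=(-0.162, -1.227); state += dt/6·(k1+2k2+2k3+k4)
t=0.010: state=(1.668, -0.162)
t=0.020: state=(1.667, -0.175)
t=0.030: state=(1.665, -0.186)
continuing one RK4 step at a time; state shown every 10 steps (Δt=0.1):
t=0.100: state=(1.649, -0.261)
t=0.200: state=(1.619, -0.346)
t=0.300: state=(1.580, -0.416)
t=0.400: state=(1.536, -0.475)
t=0.500: state=(1.486, -0.528)
t=0.600: state=(1.430, -0.579)
t=0.700: state=(1.370, -0.630)
t=0.800: state=(1.304, -0.685)
t=0.900: state=(1.233, -0.746)
t=1.000: state=(1.155, -0.815)
t=1.100: state=(1.069, -0.895)
t=1.200: state=(0.975, -0.991)
t=1.300: state=(0.871, -1.107)
t=1.400: state=(0.753, -1.249)
t=1.500: state=(0.620, -1.425)
t=1.600: state=(0.467, -1.643)
t=1.620: state=(0.433, -1.692)
next step: t=1.630: state=(0.416, -1.718) — y has crossed -1.71
linear interpolation between t=1.620 (-1.69231) and t=1.630 (-1.71784) → t≈1.627

t = 1.627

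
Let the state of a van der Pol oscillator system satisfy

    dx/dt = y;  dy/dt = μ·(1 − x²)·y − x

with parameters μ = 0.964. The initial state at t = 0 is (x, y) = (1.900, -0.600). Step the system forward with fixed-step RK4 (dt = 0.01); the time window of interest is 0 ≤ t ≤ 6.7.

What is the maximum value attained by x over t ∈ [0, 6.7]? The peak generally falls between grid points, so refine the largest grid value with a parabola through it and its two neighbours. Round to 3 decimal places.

max x = 2.008

t=0.000: state=(1.900, -0.600)
step 1 (dt=0.01): k1=(-0.600, -0.390), k2=(-0.602, -0.389), k3=(-0.602, -0.389), k4=(-0.604, -0.388); state += dt/6·(k1+2k2+2k3+k4)
t=0.010: state=(1.894, -0.604)
t=0.020: state=(1.888, -0.608)
t=0.030: state=(1.882, -0.612)
continuing one RK4 step at a time; state shown every 25 steps (Δt=0.25):
t=0.250: state=(1.738, -0.695)
t=0.500: state=(1.552, -0.799)
t=0.750: state=(1.336, -0.935)
t=1.000: state=(1.080, -1.123)
t=1.250: state=(0.767, -1.397)
t=1.500: state=(0.371, -1.795)
t=1.750: state=(-0.140, -2.301)
t=2.000: state=(-0.768, -2.651)
t=2.250: state=(-1.401, -2.250)
t=2.500: state=(-1.832, -1.163)
t=2.750: state=(-1.999, -0.249)
t=3.000: state=(-1.994, 0.236)
t=3.250: state=(-1.901, 0.476)
t=3.500: state=(-1.763, 0.621)
t=3.750: state=(-1.593, 0.742)
t=4.000: state=(-1.391, 0.877)
t=4.250: state=(-1.151, 1.052)
t=4.500: state=(-0.859, 1.300)
t=4.750: state=(-0.492, 1.659)
t=5.000: state=(-0.019, 2.143)
t=5.250: state=(0.578, 2.589)
t=5.500: state=(1.227, 2.456)
t=5.750: state=(1.732, 1.491)
t=6.000: state=(1.970, 0.467)
t=6.250: state=(2.004, -0.129)
t=6.500: state=(1.931, -0.421)
t=6.700: state=(1.832, -0.556)
largest grid value and its neighbours: x(6.170)=2.00816, x(6.180)=2.00824, x(6.190)=2.00813
parabola through these three points peaks at t≈6.179 with x≈2.00824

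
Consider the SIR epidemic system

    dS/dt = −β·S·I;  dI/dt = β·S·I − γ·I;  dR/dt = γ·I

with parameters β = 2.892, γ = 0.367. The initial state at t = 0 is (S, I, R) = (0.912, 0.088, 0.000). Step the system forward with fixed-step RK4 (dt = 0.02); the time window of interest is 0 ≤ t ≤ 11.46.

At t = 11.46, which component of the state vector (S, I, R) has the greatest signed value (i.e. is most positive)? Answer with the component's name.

t=0.000: state=(0.912, 0.088, 0.000)
step 1 (dt=0.02): k1=(-0.232, 0.200, 0.032), k2=(-0.237, 0.204, 0.033), k3=(-0.237, 0.204, 0.033), k4=(-0.242, 0.208, 0.034); state += dt/6·(k1+2k2+2k3+k4)
t=0.020: state=(0.907, 0.092, 0.001)
t=0.040: state=(0.902, 0.096, 0.001)
t=0.060: state=(0.897, 0.101, 0.002)
continuing one RK4 step at a time; state shown every 25 steps (Δt=0.5):
t=0.500: state=(0.727, 0.244, 0.029)
t=1.000: state=(0.433, 0.472, 0.094)
t=1.500: state=(0.195, 0.609, 0.196)
t=2.000: state=(0.080, 0.611, 0.309)
t=2.500: state=(0.034, 0.549, 0.416)
t=3.000: state=(0.016, 0.473, 0.510)
t=3.500: state=(0.009, 0.401, 0.590)
t=4.000: state=(0.005, 0.337, 0.658)
t=4.500: state=(0.003, 0.282, 0.715)
t=5.000: state=(0.002, 0.236, 0.762)
t=5.500: state=(0.002, 0.197, 0.802)
t=6.000: state=(0.001, 0.164, 0.835)
t=6.500: state=(0.001, 0.137, 0.862)
t=7.000: state=(0.001, 0.114, 0.885)
t=7.500: state=(0.001, 0.095, 0.904)
t=8.000: state=(0.001, 0.079, 0.920)
t=8.500: state=(0.001, 0.066, 0.933)
t=9.000: state=(0.001, 0.055, 0.945)
t=9.500: state=(0.000, 0.046, 0.954)
t=10.000: state=(0.000, 0.038, 0.961)
t=10.500: state=(0.000, 0.032, 0.968)
t=11.000: state=(0.000, 0.026, 0.973)
t=11.460: state=(0.000, 0.022, 0.977)
compare at T: S=0.000, I=0.022, R=0.977

largest component: R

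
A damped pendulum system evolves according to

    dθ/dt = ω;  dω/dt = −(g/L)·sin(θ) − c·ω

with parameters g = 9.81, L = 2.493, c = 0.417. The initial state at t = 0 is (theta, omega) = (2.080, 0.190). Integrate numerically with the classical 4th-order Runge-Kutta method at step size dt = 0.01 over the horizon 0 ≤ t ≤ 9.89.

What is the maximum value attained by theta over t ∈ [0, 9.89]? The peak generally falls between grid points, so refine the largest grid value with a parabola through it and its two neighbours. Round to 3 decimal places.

max theta = 2.085

t=0.000: state=(2.080, 0.190)
step 1 (dt=0.01): k1=(0.190, -3.515), k2=(0.172, -3.506), k3=(0.172, -3.506), k4=(0.155, -3.497); state += dt/6·(k1+2k2+2k3+k4)
t=0.010: state=(2.082, 0.155)
t=0.020: state=(2.083, 0.120)
t=0.030: state=(2.084, 0.085)
continuing one RK4 step at a time; state shown every 50 steps (Δt=0.5):
t=0.500: state=(1.757, -1.466)
t=1.000: state=(0.653, -2.785)
t=1.500: state=(-0.681, -2.152)
t=2.000: state=(-1.280, -0.210)
t=2.500: state=(-0.942, 1.459)
t=3.000: state=(-0.011, 1.977)
t=3.500: state=(0.751, 0.881)
t=4.000: state=(0.809, -0.611)
t=4.500: state=(0.255, -1.422)
t=5.000: state=(-0.395, -0.979)
t=5.500: state=(-0.611, 0.137)
t=6.000: state=(-0.311, 0.943)
t=6.500: state=(0.179, 0.860)
t=7.000: state=(0.433, 0.103)
t=7.500: state=(0.294, -0.592)
t=8.000: state=(-0.055, -0.687)
t=8.500: state=(-0.294, -0.207)
t=9.000: state=(-0.250, 0.348)
t=9.500: state=(-0.012, 0.520)
t=9.890: state=(0.160, 0.325)
largest grid value and its neighbours: theta(0.040)=2.08481, theta(0.050)=2.08514, theta(0.060)=2.08513
parabola through these three points peaks at t≈0.055 with theta≈2.08518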